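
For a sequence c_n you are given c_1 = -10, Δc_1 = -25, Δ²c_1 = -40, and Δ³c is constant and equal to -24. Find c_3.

Build the table forward from the leading diagonal:
Third differences: -24, -24, -24
Second differences: -40, -64, -88
First differences: -25, -65, -129
c: -10, -35, -100

-100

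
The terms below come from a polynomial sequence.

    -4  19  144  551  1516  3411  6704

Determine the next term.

11959

D1: 23  125  407  965  1895  3293
D2: 102  282  558  930  1398
D3: 180  276  372  468
D4: 96  96  96
The fourth differences are constant (96).
468 + 96 = 564;  1398 + 564 = 1962;  3293 + 1962 = 5255;  6704 + 5255 = 11959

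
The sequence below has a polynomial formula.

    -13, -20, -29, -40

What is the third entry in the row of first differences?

-11

Δ: -7, -9, -11
Δ²: -2, -2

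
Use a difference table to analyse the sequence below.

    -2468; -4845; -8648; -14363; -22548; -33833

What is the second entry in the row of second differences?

Δ: -2377, -3803, -5715, -8185, -11285
Δ²: -1426, -1912, -2470, -3100
Δ³: -486, -558, -630
Δ⁴: -72, -72

-1912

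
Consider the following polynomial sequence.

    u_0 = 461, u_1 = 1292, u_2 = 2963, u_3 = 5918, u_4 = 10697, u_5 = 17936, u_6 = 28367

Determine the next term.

Δ: 831 , 1671 , 2955 , 4779 , 7239 , 10431
Δ²: 840 , 1284 , 1824 , 2460 , 3192
Δ³: 444 , 540 , 636 , 732
Δ⁴: 96 , 96 , 96
Fourth differences constant at 96.
732 + 96 = 828;  3192 + 828 = 4020;  10431 + 4020 = 14451;  28367 + 14451 = 42818

42818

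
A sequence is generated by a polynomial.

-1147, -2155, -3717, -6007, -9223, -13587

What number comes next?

D1: -1008, -1562, -2290, -3216, -4364
D2: -554, -728, -926, -1148
D3: -174, -198, -222
D4: -24, -24
Fourth differences constant at -24.
-222 − 24 = -246;  -1148 − 246 = -1394;  -4364 − 1394 = -5758;  -13587 − 5758 = -19345

-19345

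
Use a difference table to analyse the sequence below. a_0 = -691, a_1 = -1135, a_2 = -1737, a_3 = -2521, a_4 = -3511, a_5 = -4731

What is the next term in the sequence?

First differences: -444, -602, -784, -990, -1220
Second differences: -158, -182, -206, -230
Third differences: -24, -24, -24
Constant third difference = -24, so extend:
-230 − 24 = -254;  -1220 − 254 = -1474;  -4731 − 1474 = -6205

-6205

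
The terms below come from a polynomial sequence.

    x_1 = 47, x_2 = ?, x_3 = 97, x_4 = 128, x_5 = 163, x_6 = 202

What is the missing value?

70

Using the last 4 terms:
31  35  39
4  4
Constant second difference = 4.
Extend backward: 31 − 4 = 27;  97 − 27 = 70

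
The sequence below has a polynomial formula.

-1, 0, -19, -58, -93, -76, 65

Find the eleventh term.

4149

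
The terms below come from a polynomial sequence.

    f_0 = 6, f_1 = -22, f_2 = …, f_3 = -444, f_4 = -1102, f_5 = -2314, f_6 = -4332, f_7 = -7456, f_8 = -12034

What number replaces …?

Using the last 6 terms:
First differences: -658  -1212  -2018  -3124  -4578
Second differences: -554  -806  -1106  -1454
Third differences: -252  -300  -348
Fourth differences: -48  -48
Constant fourth difference = -48.
Extend backward: -252 + 48 = -204;  -554 + 204 = -350;  -658 + 350 = -308;  -444 + 308 = -136

-136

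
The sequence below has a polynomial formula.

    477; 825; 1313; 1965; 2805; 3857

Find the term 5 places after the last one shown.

Δ: 348, 488, 652, 840, 1052
Δ²: 140, 164, 188, 212
Δ³: 24, 24, 24
The third differences are constant (24).
212 + 24 = 236;  1052 + 236 = 1288;  3857 + 1288 = 5145
236 + 24 = 260;  1288 + 260 = 1548;  5145 + 1548 = 6693
260 + 24 = 284;  1548 + 284 = 1832;  6693 + 1832 = 8525
284 + 24 = 308;  1832 + 308 = 2140;  8525 + 2140 = 10665
308 + 24 = 332;  2140 + 332 = 2472;  10665 + 2472 = 13137

13137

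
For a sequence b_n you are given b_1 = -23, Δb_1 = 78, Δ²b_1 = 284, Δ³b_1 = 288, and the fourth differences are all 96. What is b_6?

Build the table forward from the leading diagonal:
Δ⁴: 96, 96, 96, 96, 96, 96
Δ³: 288, 384, 480, 576, 672, 768
Δ²: 284, 572, 956, 1436, 2012, 2684
Δ: 78, 362, 934, 1890, 3326, 5338
b: -23, 55, 417, 1351, 3241, 6567

6567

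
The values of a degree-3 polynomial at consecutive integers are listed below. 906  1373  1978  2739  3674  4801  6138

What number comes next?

467, 605, 761, 935, 1127, 1337
138, 156, 174, 192, 210
18, 18, 18, 18
Constant third difference = 18, so extend:
210 + 18 = 228;  1337 + 228 = 1565;  6138 + 1565 = 7703

7703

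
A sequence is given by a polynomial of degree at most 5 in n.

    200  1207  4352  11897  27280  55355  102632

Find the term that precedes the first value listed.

Δ: 1007  3145  7545  15383  28075  47277
Δ²: 2138  4400  7838  12692  19202
Δ³: 2262  3438  4854  6510
Δ⁴: 1176  1416  1656
Δ⁵: 240  240
The fifth differences are constant at 240.
Work back: 1176 − 240 = 936;  2262 − 936 = 1326;  2138 − 1326 = 812;  1007 − 812 = 195;  200 − 195 = 5

5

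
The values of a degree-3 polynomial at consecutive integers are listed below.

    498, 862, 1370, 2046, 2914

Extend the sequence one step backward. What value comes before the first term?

254

364, 508, 676, 868
144, 168, 192
24, 24
The third differences are constant at 24.
Work back: 144 − 24 = 120;  364 − 120 = 244;  498 − 244 = 254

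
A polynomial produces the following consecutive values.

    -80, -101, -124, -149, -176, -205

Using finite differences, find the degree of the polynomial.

D1: -21, -23, -25, -27, -29
D2: -2, -2, -2, -2
The second differences are constant, so the polynomial has degree 2.

2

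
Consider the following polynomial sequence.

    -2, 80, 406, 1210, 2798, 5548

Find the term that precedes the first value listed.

-2

82, 326, 804, 1588, 2750
244, 478, 784, 1162
234, 306, 378
72, 72
The fourth differences are constant at 72.
Work back: 234 − 72 = 162;  244 − 162 = 82;  82 − 82 = 0;  -2 + 0 = -2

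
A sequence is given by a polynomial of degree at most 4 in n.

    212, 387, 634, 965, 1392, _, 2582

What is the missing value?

Using the first 5 terms:
Δ: 175, 247, 331, 427
Δ²: 72, 84, 96
Δ³: 12, 12
Constant third difference = 12.
Extend forward: 96 + 12 = 108;  427 + 108 = 535;  1392 + 535 = 1927

1927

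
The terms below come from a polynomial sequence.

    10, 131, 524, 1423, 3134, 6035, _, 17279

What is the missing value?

Using the first 6 terms:
121, 393, 899, 1711, 2901
272, 506, 812, 1190
234, 306, 378
72, 72
Constant fourth difference = 72.
Extend forward: 378 + 72 = 450;  1190 + 450 = 1640;  2901 + 1640 = 4541;  6035 + 4541 = 10576

10576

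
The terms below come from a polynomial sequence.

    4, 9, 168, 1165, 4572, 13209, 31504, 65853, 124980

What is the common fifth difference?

360

Δ: 5, 159, 997, 3407, 8637, 18295, 34349, 59127
Δ²: 154, 838, 2410, 5230, 9658, 16054, 24778
Δ³: 684, 1572, 2820, 4428, 6396, 8724
Δ⁴: 888, 1248, 1608, 1968, 2328
Δ⁵: 360, 360, 360, 360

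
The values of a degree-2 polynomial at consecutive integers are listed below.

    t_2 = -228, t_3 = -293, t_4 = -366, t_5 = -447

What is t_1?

-171

D1: -65, -73, -81
D2: -8, -8
The second differences are constant at -8.
Work back: -65 + 8 = -57;  -228 + 57 = -171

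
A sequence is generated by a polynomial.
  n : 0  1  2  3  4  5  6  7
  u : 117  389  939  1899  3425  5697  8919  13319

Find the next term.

19149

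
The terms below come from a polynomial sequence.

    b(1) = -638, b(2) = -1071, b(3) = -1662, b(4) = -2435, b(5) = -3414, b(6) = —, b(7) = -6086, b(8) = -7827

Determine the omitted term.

Using the first 5 terms:
-433  -591  -773  -979
-158  -182  -206
-24  -24
Constant third difference = -24.
Extend forward: -206 − 24 = -230;  -979 − 230 = -1209;  -3414 − 1209 = -4623

-4623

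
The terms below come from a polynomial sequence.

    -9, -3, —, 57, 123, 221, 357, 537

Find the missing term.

Using the last 5 terms:
First differences: 66, 98, 136, 180
Second differences: 32, 38, 44
Third differences: 6, 6
Constant third difference = 6.
Extend backward: 32 − 6 = 26;  66 − 26 = 40;  57 − 40 = 17

17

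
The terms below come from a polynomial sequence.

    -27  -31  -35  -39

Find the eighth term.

-55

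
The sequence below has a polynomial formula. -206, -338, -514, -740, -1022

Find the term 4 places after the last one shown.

-2830

-132, -176, -226, -282
-44, -50, -56
-6, -6
Third differences constant at -6.
-56 − 6 = -62;  -282 − 62 = -344;  -1022 − 344 = -1366
-62 − 6 = -68;  -344 − 68 = -412;  -1366 − 412 = -1778
-68 − 6 = -74;  -412 − 74 = -486;  -1778 − 486 = -2264
-74 − 6 = -80;  -486 − 80 = -566;  -2264 − 566 = -2830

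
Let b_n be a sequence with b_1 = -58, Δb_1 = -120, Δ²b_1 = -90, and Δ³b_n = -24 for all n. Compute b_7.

-2608

Build the table forward from the leading diagonal:
D3: -24  -24  -24  -24  -24  -24  -24
D2: -90  -114  -138  -162  -186  -210  -234
D1: -120  -210  -324  -462  -624  -810  -1020
b: -58  -178  -388  -712  -1174  -1798  -2608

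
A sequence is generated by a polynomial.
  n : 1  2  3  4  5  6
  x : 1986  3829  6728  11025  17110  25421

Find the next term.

36444

Δ: 1843  2899  4297  6085  8311
Δ²: 1056  1398  1788  2226
Δ³: 342  390  438
Δ⁴: 48  48
Constant fourth difference = 48, so extend:
438 + 48 = 486;  2226 + 486 = 2712;  8311 + 2712 = 11023;  25421 + 11023 = 36444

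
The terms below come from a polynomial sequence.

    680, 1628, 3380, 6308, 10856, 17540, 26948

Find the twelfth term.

Δ: 948, 1752, 2928, 4548, 6684, 9408
Δ²: 804, 1176, 1620, 2136, 2724
Δ³: 372, 444, 516, 588
Δ⁴: 72, 72, 72
The fourth differences are constant (72).
588 + 72 = 660;  2724 + 660 = 3384;  9408 + 3384 = 12792;  26948 + 12792 = 39740
660 + 72 = 732;  3384 + 732 = 4116;  12792 + 4116 = 16908;  39740 + 16908 = 56648
732 + 72 = 804;  4116 + 804 = 4920;  16908 + 4920 = 21828;  56648 + 21828 = 78476
804 + 72 = 876;  4920 + 876 = 5796;  21828 + 5796 = 27624;  78476 + 27624 = 106100
876 + 72 = 948;  5796 + 948 = 6744;  27624 + 6744 = 34368;  106100 + 34368 = 140468

140468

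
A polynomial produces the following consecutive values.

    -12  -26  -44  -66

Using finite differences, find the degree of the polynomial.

2

First differences: -14, -18, -22
Second differences: -4, -4
The second differences are constant, so the polynomial has degree 2.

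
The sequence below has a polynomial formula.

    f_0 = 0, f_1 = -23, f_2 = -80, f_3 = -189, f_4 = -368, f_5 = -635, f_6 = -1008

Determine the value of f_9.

First differences: -23  -57  -109  -179  -267  -373
Second differences: -34  -52  -70  -88  -106
Third differences: -18  -18  -18  -18
The third differences are constant (-18).
-106 − 18 = -124;  -373 − 124 = -497;  -1008 − 497 = -1505
-124 − 18 = -142;  -497 − 142 = -639;  -1505 − 639 = -2144
-142 − 18 = -160;  -639 − 160 = -799;  -2144 − 799 = -2943

-2943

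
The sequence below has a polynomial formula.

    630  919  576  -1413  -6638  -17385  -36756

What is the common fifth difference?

-120

Δ: 289, -343, -1989, -5225, -10747, -19371
Δ²: -632, -1646, -3236, -5522, -8624
Δ³: -1014, -1590, -2286, -3102
Δ⁴: -576, -696, -816
Δ⁵: -120, -120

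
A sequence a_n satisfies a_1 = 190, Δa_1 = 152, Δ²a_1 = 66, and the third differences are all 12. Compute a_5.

Build the table forward from the leading diagonal:
D3: 12, 12, 12, 12, 12
D2: 66, 78, 90, 102, 114
D1: 152, 218, 296, 386, 488
a: 190, 342, 560, 856, 1242

1242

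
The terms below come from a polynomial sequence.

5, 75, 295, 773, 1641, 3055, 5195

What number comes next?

First differences: 70 , 220 , 478 , 868 , 1414 , 2140
Second differences: 150 , 258 , 390 , 546 , 726
Third differences: 108 , 132 , 156 , 180
Fourth differences: 24 , 24 , 24
The fourth differences are constant (24).
180 + 24 = 204;  726 + 204 = 930;  2140 + 930 = 3070;  5195 + 3070 = 8265

8265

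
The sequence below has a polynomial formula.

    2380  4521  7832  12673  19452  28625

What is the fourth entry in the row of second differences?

2394

D1: 2141, 3311, 4841, 6779, 9173
D2: 1170, 1530, 1938, 2394
D3: 360, 408, 456
D4: 48, 48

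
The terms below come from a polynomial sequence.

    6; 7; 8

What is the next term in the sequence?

Δ: 1, 1
The first differences are constant (1).
8 + 1 = 9

9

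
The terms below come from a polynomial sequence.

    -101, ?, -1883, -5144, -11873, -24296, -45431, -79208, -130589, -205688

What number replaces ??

-536

Using the last 8 terms:
First differences: -3261  -6729  -12423  -21135  -33777  -51381  -75099
Second differences: -3468  -5694  -8712  -12642  -17604  -23718
Third differences: -2226  -3018  -3930  -4962  -6114
Fourth differences: -792  -912  -1032  -1152
Fifth differences: -120  -120  -120
Constant fifth difference = -120.
Extend backward: -792 + 120 = -672;  -2226 + 672 = -1554;  -3468 + 1554 = -1914;  -3261 + 1914 = -1347;  -1883 + 1347 = -536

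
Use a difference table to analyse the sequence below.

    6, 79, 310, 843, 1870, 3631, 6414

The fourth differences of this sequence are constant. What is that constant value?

D1: 73, 231, 533, 1027, 1761, 2783
D2: 158, 302, 494, 734, 1022
D3: 144, 192, 240, 288
D4: 48, 48, 48

48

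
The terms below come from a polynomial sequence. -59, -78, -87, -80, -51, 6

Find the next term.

97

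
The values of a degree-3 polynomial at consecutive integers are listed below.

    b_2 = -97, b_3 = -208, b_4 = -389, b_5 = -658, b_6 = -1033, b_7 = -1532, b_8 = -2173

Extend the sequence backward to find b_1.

Δ: -111  -181  -269  -375  -499  -641
Δ²: -70  -88  -106  -124  -142
Δ³: -18  -18  -18  -18
The third differences are constant at -18.
Work back: -70 + 18 = -52;  -111 + 52 = -59;  -97 + 59 = -38

-38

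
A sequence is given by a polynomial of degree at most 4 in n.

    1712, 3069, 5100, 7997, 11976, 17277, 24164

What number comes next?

D1: 1357, 2031, 2897, 3979, 5301, 6887
D2: 674, 866, 1082, 1322, 1586
D3: 192, 216, 240, 264
D4: 24, 24, 24
Fourth differences constant at 24.
264 + 24 = 288;  1586 + 288 = 1874;  6887 + 1874 = 8761;  24164 + 8761 = 32925

32925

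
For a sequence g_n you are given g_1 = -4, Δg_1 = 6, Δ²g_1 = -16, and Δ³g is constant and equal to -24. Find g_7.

-688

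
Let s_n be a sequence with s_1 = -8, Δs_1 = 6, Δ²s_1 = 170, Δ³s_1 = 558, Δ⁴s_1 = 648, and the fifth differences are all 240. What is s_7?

Build the table forward from the leading diagonal:
Fifth differences: 240  240  240  240  240  240  240
Fourth differences: 648  888  1128  1368  1608  1848  2088
Third differences: 558  1206  2094  3222  4590  6198  8046
Second differences: 170  728  1934  4028  7250  11840  18038
First differences: 6  176  904  2838  6866  14116  25956
s: -8  -2  174  1078  3916  10782  24898

24898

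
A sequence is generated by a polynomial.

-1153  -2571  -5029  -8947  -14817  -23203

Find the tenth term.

-95707

-1418, -2458, -3918, -5870, -8386
-1040, -1460, -1952, -2516
-420, -492, -564
-72, -72
Constant fourth difference = -72, so extend:
-564 − 72 = -636;  -2516 − 636 = -3152;  -8386 − 3152 = -11538;  -23203 − 11538 = -34741
-636 − 72 = -708;  -3152 − 708 = -3860;  -11538 − 3860 = -15398;  -34741 − 15398 = -50139
-708 − 72 = -780;  -3860 − 780 = -4640;  -15398 − 4640 = -20038;  -50139 − 20038 = -70177
-780 − 72 = -852;  -4640 − 852 = -5492;  -20038 − 5492 = -25530;  -70177 − 25530 = -95707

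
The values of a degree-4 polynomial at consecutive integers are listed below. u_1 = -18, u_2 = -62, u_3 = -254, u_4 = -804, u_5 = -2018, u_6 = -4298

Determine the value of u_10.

-35478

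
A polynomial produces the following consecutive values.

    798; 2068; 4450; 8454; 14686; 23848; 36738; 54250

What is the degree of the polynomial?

4

First differences: 1270, 2382, 4004, 6232, 9162, 12890, 17512
Second differences: 1112, 1622, 2228, 2930, 3728, 4622
Third differences: 510, 606, 702, 798, 894
Fourth differences: 96, 96, 96, 96
The fourth differences are constant, so the polynomial has degree 4.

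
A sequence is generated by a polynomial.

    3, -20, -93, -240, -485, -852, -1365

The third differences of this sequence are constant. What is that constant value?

-24

First differences: -23, -73, -147, -245, -367, -513
Second differences: -50, -74, -98, -122, -146
Third differences: -24, -24, -24, -24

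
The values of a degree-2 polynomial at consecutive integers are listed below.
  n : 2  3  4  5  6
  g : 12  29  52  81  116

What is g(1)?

First differences: 17  23  29  35
Second differences: 6  6  6
The second differences are constant at 6.
Work back: 17 − 6 = 11;  12 − 11 = 1

1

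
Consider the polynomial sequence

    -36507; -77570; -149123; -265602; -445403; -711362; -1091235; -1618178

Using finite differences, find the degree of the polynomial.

Δ: -41063, -71553, -116479, -179801, -265959, -379873, -526943
Δ²: -30490, -44926, -63322, -86158, -113914, -147070
Δ³: -14436, -18396, -22836, -27756, -33156
Δ⁴: -3960, -4440, -4920, -5400
Δ⁵: -480, -480, -480
The fifth differences are constant, so the polynomial has degree 5.

5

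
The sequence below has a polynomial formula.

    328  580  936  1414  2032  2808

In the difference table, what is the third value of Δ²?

140

D1: 252, 356, 478, 618, 776
D2: 104, 122, 140, 158
D3: 18, 18, 18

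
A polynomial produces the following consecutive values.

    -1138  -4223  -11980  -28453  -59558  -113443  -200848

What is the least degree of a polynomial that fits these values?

5

D1: -3085, -7757, -16473, -31105, -53885, -87405
D2: -4672, -8716, -14632, -22780, -33520
D3: -4044, -5916, -8148, -10740
D4: -1872, -2232, -2592
D5: -360, -360
The fifth differences are constant, so the polynomial has degree 5.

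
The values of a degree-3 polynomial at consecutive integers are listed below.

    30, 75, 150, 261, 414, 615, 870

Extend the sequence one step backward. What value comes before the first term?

9

First differences: 45, 75, 111, 153, 201, 255
Second differences: 30, 36, 42, 48, 54
Third differences: 6, 6, 6, 6
The third differences are constant at 6.
Work back: 30 − 6 = 24;  45 − 24 = 21;  30 − 21 = 9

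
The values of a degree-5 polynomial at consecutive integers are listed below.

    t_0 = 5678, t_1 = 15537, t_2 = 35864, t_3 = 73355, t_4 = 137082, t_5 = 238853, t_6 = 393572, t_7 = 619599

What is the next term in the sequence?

Δ: 9859, 20327, 37491, 63727, 101771, 154719, 226027
Δ²: 10468, 17164, 26236, 38044, 52948, 71308
Δ³: 6696, 9072, 11808, 14904, 18360
Δ⁴: 2376, 2736, 3096, 3456
Δ⁵: 360, 360, 360
Fifth differences constant at 360.
3456 + 360 = 3816;  18360 + 3816 = 22176;  71308 + 22176 = 93484;  226027 + 93484 = 319511;  619599 + 319511 = 939110

939110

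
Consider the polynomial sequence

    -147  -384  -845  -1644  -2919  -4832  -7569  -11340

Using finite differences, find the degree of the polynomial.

4

D1: -237, -461, -799, -1275, -1913, -2737, -3771
D2: -224, -338, -476, -638, -824, -1034
D3: -114, -138, -162, -186, -210
D4: -24, -24, -24, -24
The fourth differences are constant, so the polynomial has degree 4.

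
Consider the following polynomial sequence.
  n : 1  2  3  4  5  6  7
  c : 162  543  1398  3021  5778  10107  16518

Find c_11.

75702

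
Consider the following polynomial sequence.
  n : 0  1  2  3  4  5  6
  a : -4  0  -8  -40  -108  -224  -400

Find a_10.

-1944

4 , -8 , -32 , -68 , -116 , -176
-12 , -24 , -36 , -48 , -60
-12 , -12 , -12 , -12
Constant third difference = -12, so extend:
-60 − 12 = -72;  -176 − 72 = -248;  -400 − 248 = -648
-72 − 12 = -84;  -248 − 84 = -332;  -648 − 332 = -980
-84 − 12 = -96;  -332 − 96 = -428;  -980 − 428 = -1408
-96 − 12 = -108;  -428 − 108 = -536;  -1408 − 536 = -1944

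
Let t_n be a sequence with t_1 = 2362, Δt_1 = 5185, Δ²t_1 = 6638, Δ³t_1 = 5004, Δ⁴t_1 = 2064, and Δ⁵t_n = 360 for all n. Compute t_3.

19370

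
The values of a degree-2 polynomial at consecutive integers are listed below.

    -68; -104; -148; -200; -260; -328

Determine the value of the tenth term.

-680

-36 , -44 , -52 , -60 , -68
-8 , -8 , -8 , -8
Constant second difference = -8, so extend:
-68 − 8 = -76;  -328 − 76 = -404
-76 − 8 = -84;  -404 − 84 = -488
-84 − 8 = -92;  -488 − 92 = -580
-92 − 8 = -100;  -580 − 100 = -680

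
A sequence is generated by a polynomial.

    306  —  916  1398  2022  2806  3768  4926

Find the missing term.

Using the last 6 terms:
482, 624, 784, 962, 1158
142, 160, 178, 196
18, 18, 18
Constant third difference = 18.
Extend backward: 142 − 18 = 124;  482 − 124 = 358;  916 − 358 = 558

558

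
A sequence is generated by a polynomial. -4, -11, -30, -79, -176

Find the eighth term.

-935

Δ: -7, -19, -49, -97
Δ²: -12, -30, -48
Δ³: -18, -18
Third differences constant at -18.
-48 − 18 = -66;  -97 − 66 = -163;  -176 − 163 = -339
-66 − 18 = -84;  -163 − 84 = -247;  -339 − 247 = -586
-84 − 18 = -102;  -247 − 102 = -349;  -586 − 349 = -935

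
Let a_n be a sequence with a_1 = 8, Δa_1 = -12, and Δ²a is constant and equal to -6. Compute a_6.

-112

Build the table forward from the leading diagonal:
D2: -6, -6, -6, -6, -6, -6
D1: -12, -18, -24, -30, -36, -42
a: 8, -4, -22, -46, -76, -112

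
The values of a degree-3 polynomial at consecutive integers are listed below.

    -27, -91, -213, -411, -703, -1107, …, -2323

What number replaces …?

Using the first 6 terms:
-64, -122, -198, -292, -404
-58, -76, -94, -112
-18, -18, -18
Constant third difference = -18.
Extend forward: -112 − 18 = -130;  -404 − 130 = -534;  -1107 − 534 = -1641

-1641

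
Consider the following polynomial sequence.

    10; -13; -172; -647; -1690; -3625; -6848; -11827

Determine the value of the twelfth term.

D1: -23  -159  -475  -1043  -1935  -3223  -4979
D2: -136  -316  -568  -892  -1288  -1756
D3: -180  -252  -324  -396  -468
D4: -72  -72  -72  -72
Fourth differences constant at -72.
-468 − 72 = -540;  -1756 − 540 = -2296;  -4979 − 2296 = -7275;  -11827 − 7275 = -19102
-540 − 72 = -612;  -2296 − 612 = -2908;  -7275 − 2908 = -10183;  -19102 − 10183 = -29285
-612 − 72 = -684;  -2908 − 684 = -3592;  -10183 − 3592 = -13775;  -29285 − 13775 = -43060
-684 − 72 = -756;  -3592 − 756 = -4348;  -13775 − 4348 = -18123;  -43060 − 18123 = -61183

-61183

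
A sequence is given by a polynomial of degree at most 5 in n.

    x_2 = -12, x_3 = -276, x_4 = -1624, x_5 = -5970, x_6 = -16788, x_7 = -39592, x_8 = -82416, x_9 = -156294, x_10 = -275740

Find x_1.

2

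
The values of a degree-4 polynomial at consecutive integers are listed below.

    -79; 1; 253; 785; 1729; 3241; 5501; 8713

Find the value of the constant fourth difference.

24

Δ: 80, 252, 532, 944, 1512, 2260, 3212
Δ²: 172, 280, 412, 568, 748, 952
Δ³: 108, 132, 156, 180, 204
Δ⁴: 24, 24, 24, 24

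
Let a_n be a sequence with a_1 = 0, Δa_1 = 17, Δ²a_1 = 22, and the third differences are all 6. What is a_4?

123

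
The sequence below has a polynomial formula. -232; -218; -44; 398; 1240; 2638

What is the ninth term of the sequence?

D1: 14 , 174 , 442 , 842 , 1398
D2: 160 , 268 , 400 , 556
D3: 108 , 132 , 156
D4: 24 , 24
Fourth differences constant at 24.
156 + 24 = 180;  556 + 180 = 736;  1398 + 736 = 2134;  2638 + 2134 = 4772
180 + 24 = 204;  736 + 204 = 940;  2134 + 940 = 3074;  4772 + 3074 = 7846
204 + 24 = 228;  940 + 228 = 1168;  3074 + 1168 = 4242;  7846 + 4242 = 12088

12088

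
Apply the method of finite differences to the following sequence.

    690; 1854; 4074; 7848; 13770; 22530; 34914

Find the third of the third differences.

690

First differences: 1164, 2220, 3774, 5922, 8760, 12384
Second differences: 1056, 1554, 2148, 2838, 3624
Third differences: 498, 594, 690, 786
Fourth differences: 96, 96, 96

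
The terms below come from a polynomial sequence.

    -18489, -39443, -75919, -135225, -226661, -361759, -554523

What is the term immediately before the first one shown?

D1: -20954, -36476, -59306, -91436, -135098, -192764
D2: -15522, -22830, -32130, -43662, -57666
D3: -7308, -9300, -11532, -14004
D4: -1992, -2232, -2472
D5: -240, -240
The fifth differences are constant at -240.
Work back: -1992 + 240 = -1752;  -7308 + 1752 = -5556;  -15522 + 5556 = -9966;  -20954 + 9966 = -10988;  -18489 + 10988 = -7501

-7501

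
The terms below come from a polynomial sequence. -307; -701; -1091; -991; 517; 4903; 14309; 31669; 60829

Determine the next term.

Δ: -394, -390, 100, 1508, 4386, 9406, 17360, 29160
Δ²: 4, 490, 1408, 2878, 5020, 7954, 11800
Δ³: 486, 918, 1470, 2142, 2934, 3846
Δ⁴: 432, 552, 672, 792, 912
Δ⁵: 120, 120, 120, 120
The fifth differences are constant (120).
912 + 120 = 1032;  3846 + 1032 = 4878;  11800 + 4878 = 16678;  29160 + 16678 = 45838;  60829 + 45838 = 106667

106667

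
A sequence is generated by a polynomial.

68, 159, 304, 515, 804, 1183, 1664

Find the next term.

2259

D1: 91 , 145 , 211 , 289 , 379 , 481
D2: 54 , 66 , 78 , 90 , 102
D3: 12 , 12 , 12 , 12
Third differences constant at 12.
102 + 12 = 114;  481 + 114 = 595;  1664 + 595 = 2259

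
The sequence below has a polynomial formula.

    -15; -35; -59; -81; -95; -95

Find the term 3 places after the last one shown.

49

D1: -20, -24, -22, -14, 0
D2: -4, 2, 8, 14
D3: 6, 6, 6
The third differences are constant (6).
14 + 6 = 20;  0 + 20 = 20;  -95 + 20 = -75
20 + 6 = 26;  20 + 26 = 46;  -75 + 46 = -29
26 + 6 = 32;  46 + 32 = 78;  -29 + 78 = 49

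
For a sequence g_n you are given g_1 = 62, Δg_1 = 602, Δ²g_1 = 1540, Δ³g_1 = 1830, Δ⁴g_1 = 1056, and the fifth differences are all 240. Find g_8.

Build the table forward from the leading diagonal:
Fifth differences: 240  240  240  240  240  240  240  240
Fourth differences: 1056  1296  1536  1776  2016  2256  2496  2736
Third differences: 1830  2886  4182  5718  7494  9510  11766  14262
Second differences: 1540  3370  6256  10438  16156  23650  33160  44926
First differences: 602  2142  5512  11768  22206  38362  62012  95172
g: 62  664  2806  8318  20086  42292  80654  142666

142666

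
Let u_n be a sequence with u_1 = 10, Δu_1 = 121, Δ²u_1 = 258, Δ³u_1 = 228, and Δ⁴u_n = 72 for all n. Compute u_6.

Build the table forward from the leading diagonal:
Fourth differences: 72  72  72  72  72  72
Third differences: 228  300  372  444  516  588
Second differences: 258  486  786  1158  1602  2118
First differences: 121  379  865  1651  2809  4411
u: 10  131  510  1375  3026  5835

5835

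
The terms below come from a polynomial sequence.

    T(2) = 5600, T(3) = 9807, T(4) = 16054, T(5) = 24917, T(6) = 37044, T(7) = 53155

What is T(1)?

D1: 4207  6247  8863  12127  16111
D2: 2040  2616  3264  3984
D3: 576  648  720
D4: 72  72
The fourth differences are constant at 72.
Work back: 576 − 72 = 504;  2040 − 504 = 1536;  4207 − 1536 = 2671;  5600 − 2671 = 2929

2929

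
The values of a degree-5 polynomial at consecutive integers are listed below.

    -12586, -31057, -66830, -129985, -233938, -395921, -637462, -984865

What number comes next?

Δ: -18471 , -35773 , -63155 , -103953 , -161983 , -241541 , -347403
Δ²: -17302 , -27382 , -40798 , -58030 , -79558 , -105862
Δ³: -10080 , -13416 , -17232 , -21528 , -26304
Δ⁴: -3336 , -3816 , -4296 , -4776
Δ⁵: -480 , -480 , -480
Fifth differences constant at -480.
-4776 − 480 = -5256;  -26304 − 5256 = -31560;  -105862 − 31560 = -137422;  -347403 − 137422 = -484825;  -984865 − 484825 = -1469690

-1469690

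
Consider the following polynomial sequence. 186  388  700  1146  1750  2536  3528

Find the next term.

4750

Δ: 202  312  446  604  786  992
Δ²: 110  134  158  182  206
Δ³: 24  24  24  24
Constant third difference = 24, so extend:
206 + 24 = 230;  992 + 230 = 1222;  3528 + 1222 = 4750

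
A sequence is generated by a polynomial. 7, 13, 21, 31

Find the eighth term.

D1: 6 , 8 , 10
D2: 2 , 2
Constant second difference = 2, so extend:
10 + 2 = 12;  31 + 12 = 43
12 + 2 = 14;  43 + 14 = 57
14 + 2 = 16;  57 + 16 = 73
16 + 2 = 18;  73 + 18 = 91

91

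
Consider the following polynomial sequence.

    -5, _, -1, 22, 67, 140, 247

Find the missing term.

-8

Using the last 5 terms:
First differences: 23, 45, 73, 107
Second differences: 22, 28, 34
Third differences: 6, 6
Constant third difference = 6.
Extend backward: 22 − 6 = 16;  23 − 16 = 7;  -1 − 7 = -8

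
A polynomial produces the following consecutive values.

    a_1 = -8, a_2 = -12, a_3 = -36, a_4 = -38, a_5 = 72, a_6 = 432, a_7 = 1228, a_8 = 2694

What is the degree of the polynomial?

Δ: -4, -24, -2, 110, 360, 796, 1466
Δ²: -20, 22, 112, 250, 436, 670
Δ³: 42, 90, 138, 186, 234
Δ⁴: 48, 48, 48, 48
The fourth differences are constant, so the polynomial has degree 4.

4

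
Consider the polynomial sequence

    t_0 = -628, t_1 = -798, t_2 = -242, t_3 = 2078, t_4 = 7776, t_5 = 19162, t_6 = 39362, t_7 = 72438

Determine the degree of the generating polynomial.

D1: -170, 556, 2320, 5698, 11386, 20200, 33076
D2: 726, 1764, 3378, 5688, 8814, 12876
D3: 1038, 1614, 2310, 3126, 4062
D4: 576, 696, 816, 936
D5: 120, 120, 120
The fifth differences are constant, so the polynomial has degree 5.

5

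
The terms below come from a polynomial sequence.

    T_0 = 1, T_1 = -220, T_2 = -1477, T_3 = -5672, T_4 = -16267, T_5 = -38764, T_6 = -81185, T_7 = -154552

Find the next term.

D1: -221  -1257  -4195  -10595  -22497  -42421  -73367
D2: -1036  -2938  -6400  -11902  -19924  -30946
D3: -1902  -3462  -5502  -8022  -11022
D4: -1560  -2040  -2520  -3000
D5: -480  -480  -480
Constant fifth difference = -480, so extend:
-3000 − 480 = -3480;  -11022 − 3480 = -14502;  -30946 − 14502 = -45448;  -73367 − 45448 = -118815;  -154552 − 118815 = -273367

-273367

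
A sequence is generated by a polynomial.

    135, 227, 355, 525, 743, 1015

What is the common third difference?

6

First differences: 92, 128, 170, 218, 272
Second differences: 36, 42, 48, 54
Third differences: 6, 6, 6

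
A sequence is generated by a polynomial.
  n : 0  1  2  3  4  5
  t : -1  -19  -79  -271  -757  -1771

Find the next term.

-3619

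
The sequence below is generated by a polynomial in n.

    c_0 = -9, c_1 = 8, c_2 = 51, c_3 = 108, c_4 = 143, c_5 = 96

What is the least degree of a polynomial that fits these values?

4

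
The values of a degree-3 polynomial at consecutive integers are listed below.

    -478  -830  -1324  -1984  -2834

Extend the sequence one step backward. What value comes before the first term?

-244

D1: -352  -494  -660  -850
D2: -142  -166  -190
D3: -24  -24
The third differences are constant at -24.
Work back: -142 + 24 = -118;  -352 + 118 = -234;  -478 + 234 = -244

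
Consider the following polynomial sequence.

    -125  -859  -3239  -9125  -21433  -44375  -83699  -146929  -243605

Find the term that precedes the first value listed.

7

D1: -734  -2380  -5886  -12308  -22942  -39324  -63230  -96676
D2: -1646  -3506  -6422  -10634  -16382  -23906  -33446
D3: -1860  -2916  -4212  -5748  -7524  -9540
D4: -1056  -1296  -1536  -1776  -2016
D5: -240  -240  -240  -240
The fifth differences are constant at -240.
Work back: -1056 + 240 = -816;  -1860 + 816 = -1044;  -1646 + 1044 = -602;  -734 + 602 = -132;  -125 + 132 = 7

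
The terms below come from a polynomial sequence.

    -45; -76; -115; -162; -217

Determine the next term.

-280

First differences: -31, -39, -47, -55
Second differences: -8, -8, -8
Second differences constant at -8.
-55 − 8 = -63;  -217 − 63 = -280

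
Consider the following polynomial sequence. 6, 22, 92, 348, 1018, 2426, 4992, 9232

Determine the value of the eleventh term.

First differences: 16  70  256  670  1408  2566  4240
Second differences: 54  186  414  738  1158  1674
Third differences: 132  228  324  420  516
Fourth differences: 96  96  96  96
Constant fourth difference = 96, so extend:
516 + 96 = 612;  1674 + 612 = 2286;  4240 + 2286 = 6526;  9232 + 6526 = 15758
612 + 96 = 708;  2286 + 708 = 2994;  6526 + 2994 = 9520;  15758 + 9520 = 25278
708 + 96 = 804;  2994 + 804 = 3798;  9520 + 3798 = 13318;  25278 + 13318 = 38596

38596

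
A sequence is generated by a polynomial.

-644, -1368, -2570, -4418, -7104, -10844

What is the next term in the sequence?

-724, -1202, -1848, -2686, -3740
-478, -646, -838, -1054
-168, -192, -216
-24, -24
Fourth differences constant at -24.
-216 − 24 = -240;  -1054 − 240 = -1294;  -3740 − 1294 = -5034;  -10844 − 5034 = -15878

-15878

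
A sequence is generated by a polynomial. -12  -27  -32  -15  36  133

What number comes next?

288

D1: -15 , -5 , 17 , 51 , 97
D2: 10 , 22 , 34 , 46
D3: 12 , 12 , 12
Third differences constant at 12.
46 + 12 = 58;  97 + 58 = 155;  133 + 155 = 288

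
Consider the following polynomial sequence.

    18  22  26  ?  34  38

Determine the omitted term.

Using the first 3 terms:
Δ: 4  4
Constant first difference = 4.
Extend forward: 26 + 4 = 30

30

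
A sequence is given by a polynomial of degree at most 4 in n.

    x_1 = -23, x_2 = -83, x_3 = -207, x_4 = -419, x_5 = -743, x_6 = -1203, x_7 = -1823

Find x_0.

-60  -124  -212  -324  -460  -620
-64  -88  -112  -136  -160
-24  -24  -24  -24
The third differences are constant at -24.
Work back: -64 + 24 = -40;  -60 + 40 = -20;  -23 + 20 = -3

-3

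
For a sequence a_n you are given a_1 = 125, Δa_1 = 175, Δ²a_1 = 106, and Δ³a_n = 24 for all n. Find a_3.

Build the table forward from the leading diagonal:
D3: 24  24  24
D2: 106  130  154
D1: 175  281  411
a: 125  300  581

581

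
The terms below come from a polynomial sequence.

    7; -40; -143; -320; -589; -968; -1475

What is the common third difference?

-18

First differences: -47, -103, -177, -269, -379, -507
Second differences: -56, -74, -92, -110, -128
Third differences: -18, -18, -18, -18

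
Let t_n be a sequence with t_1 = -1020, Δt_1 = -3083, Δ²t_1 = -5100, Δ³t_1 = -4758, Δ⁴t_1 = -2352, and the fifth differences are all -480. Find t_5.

Build the table forward from the leading diagonal:
Fifth differences: -480  -480  -480  -480  -480
Fourth differences: -2352  -2832  -3312  -3792  -4272
Third differences: -4758  -7110  -9942  -13254  -17046
Second differences: -5100  -9858  -16968  -26910  -40164
First differences: -3083  -8183  -18041  -35009  -61919
t: -1020  -4103  -12286  -30327  -65336

-65336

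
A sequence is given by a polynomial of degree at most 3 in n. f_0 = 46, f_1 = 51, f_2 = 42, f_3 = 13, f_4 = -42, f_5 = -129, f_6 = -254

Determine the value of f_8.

-642

First differences: 5, -9, -29, -55, -87, -125
Second differences: -14, -20, -26, -32, -38
Third differences: -6, -6, -6, -6
The third differences are constant (-6).
-38 − 6 = -44;  -125 − 44 = -169;  -254 − 169 = -423
-44 − 6 = -50;  -169 − 50 = -219;  -423 − 219 = -642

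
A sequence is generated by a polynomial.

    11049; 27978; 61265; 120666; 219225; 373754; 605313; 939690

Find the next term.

First differences: 16929, 33287, 59401, 98559, 154529, 231559, 334377
Second differences: 16358, 26114, 39158, 55970, 77030, 102818
Third differences: 9756, 13044, 16812, 21060, 25788
Fourth differences: 3288, 3768, 4248, 4728
Fifth differences: 480, 480, 480
The fifth differences are constant (480).
4728 + 480 = 5208;  25788 + 5208 = 30996;  102818 + 30996 = 133814;  334377 + 133814 = 468191;  939690 + 468191 = 1407881

1407881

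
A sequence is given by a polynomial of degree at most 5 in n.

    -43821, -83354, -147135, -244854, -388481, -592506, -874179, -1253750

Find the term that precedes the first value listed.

-39533  -63781  -97719  -143627  -204025  -281673  -379571
-24248  -33938  -45908  -60398  -77648  -97898
-9690  -11970  -14490  -17250  -20250
-2280  -2520  -2760  -3000
-240  -240  -240
The fifth differences are constant at -240.
Work back: -2280 + 240 = -2040;  -9690 + 2040 = -7650;  -24248 + 7650 = -16598;  -39533 + 16598 = -22935;  -43821 + 22935 = -20886

-20886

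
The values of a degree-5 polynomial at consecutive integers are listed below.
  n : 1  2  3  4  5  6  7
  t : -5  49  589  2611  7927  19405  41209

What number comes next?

79039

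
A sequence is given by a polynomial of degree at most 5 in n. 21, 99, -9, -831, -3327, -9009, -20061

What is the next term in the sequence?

78, -108, -822, -2496, -5682, -11052
-186, -714, -1674, -3186, -5370
-528, -960, -1512, -2184
-432, -552, -672
-120, -120
Constant fifth difference = -120, so extend:
-672 − 120 = -792;  -2184 − 792 = -2976;  -5370 − 2976 = -8346;  -11052 − 8346 = -19398;  -20061 − 19398 = -39459

-39459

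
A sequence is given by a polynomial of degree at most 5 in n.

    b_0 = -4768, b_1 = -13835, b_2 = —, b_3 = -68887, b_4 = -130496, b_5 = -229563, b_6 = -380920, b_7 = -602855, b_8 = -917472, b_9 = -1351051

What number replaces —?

Using the last 7 terms:
Δ: -61609, -99067, -151357, -221935, -314617, -433579
Δ²: -37458, -52290, -70578, -92682, -118962
Δ³: -14832, -18288, -22104, -26280
Δ⁴: -3456, -3816, -4176
Δ⁵: -360, -360
Constant fifth difference = -360.
Extend backward: -3456 + 360 = -3096;  -14832 + 3096 = -11736;  -37458 + 11736 = -25722;  -61609 + 25722 = -35887;  -68887 + 35887 = -33000

-33000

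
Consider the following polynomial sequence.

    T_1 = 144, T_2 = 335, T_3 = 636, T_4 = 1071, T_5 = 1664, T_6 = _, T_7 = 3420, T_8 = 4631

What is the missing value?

Using the first 5 terms:
Δ: 191  301  435  593
Δ²: 110  134  158
Δ³: 24  24
Constant third difference = 24.
Extend forward: 158 + 24 = 182;  593 + 182 = 775;  1664 + 775 = 2439

2439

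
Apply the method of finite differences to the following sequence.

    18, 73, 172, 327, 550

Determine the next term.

853

Δ: 55  99  155  223
Δ²: 44  56  68
Δ³: 12  12
Third differences constant at 12.
68 + 12 = 80;  223 + 80 = 303;  550 + 303 = 853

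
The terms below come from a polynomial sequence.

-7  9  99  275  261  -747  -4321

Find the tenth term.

-62719

Δ: 16 , 90 , 176 , -14 , -1008 , -3574
Δ²: 74 , 86 , -190 , -994 , -2566
Δ³: 12 , -276 , -804 , -1572
Δ⁴: -288 , -528 , -768
Δ⁵: -240 , -240
The fifth differences are constant (-240).
-768 − 240 = -1008;  -1572 − 1008 = -2580;  -2566 − 2580 = -5146;  -3574 − 5146 = -8720;  -4321 − 8720 = -13041
-1008 − 240 = -1248;  -2580 − 1248 = -3828;  -5146 − 3828 = -8974;  -8720 − 8974 = -17694;  -13041 − 17694 = -30735
-1248 − 240 = -1488;  -3828 − 1488 = -5316;  -8974 − 5316 = -14290;  -17694 − 14290 = -31984;  -30735 − 31984 = -62719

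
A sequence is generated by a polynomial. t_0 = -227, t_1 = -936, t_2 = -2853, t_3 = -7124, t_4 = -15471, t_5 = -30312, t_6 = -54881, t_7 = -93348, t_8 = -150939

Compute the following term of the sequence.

-234056

Δ: -709, -1917, -4271, -8347, -14841, -24569, -38467, -57591
Δ²: -1208, -2354, -4076, -6494, -9728, -13898, -19124
Δ³: -1146, -1722, -2418, -3234, -4170, -5226
Δ⁴: -576, -696, -816, -936, -1056
Δ⁵: -120, -120, -120, -120
Constant fifth difference = -120, so extend:
-1056 − 120 = -1176;  -5226 − 1176 = -6402;  -19124 − 6402 = -25526;  -57591 − 25526 = -83117;  -150939 − 83117 = -234056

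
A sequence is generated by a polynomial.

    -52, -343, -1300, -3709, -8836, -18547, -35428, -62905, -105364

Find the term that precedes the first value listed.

-1

Δ: -291  -957  -2409  -5127  -9711  -16881  -27477  -42459
Δ²: -666  -1452  -2718  -4584  -7170  -10596  -14982
Δ³: -786  -1266  -1866  -2586  -3426  -4386
Δ⁴: -480  -600  -720  -840  -960
Δ⁵: -120  -120  -120  -120
The fifth differences are constant at -120.
Work back: -480 + 120 = -360;  -786 + 360 = -426;  -666 + 426 = -240;  -291 + 240 = -51;  -52 + 51 = -1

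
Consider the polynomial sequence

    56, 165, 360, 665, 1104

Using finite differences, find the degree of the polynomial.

First differences: 109, 195, 305, 439
Second differences: 86, 110, 134
Third differences: 24, 24
The third differences are constant, so the polynomial has degree 3.

3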